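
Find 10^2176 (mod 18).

2176 in binary is 100010000000, i.e. 2176 = 2048 + 128.
10^1 ≡ 10 (mod 18)
10^2 ≡ 10^2 = 100 ≡ 10 (mod 18)
10^4 ≡ 10^2 = 100 ≡ 10 (mod 18)
10^8 ≡ 10^2 = 100 ≡ 10 (mod 18)
10^16 ≡ 10^2 = 100 ≡ 10 (mod 18)
10^32 ≡ 10^2 = 100 ≡ 10 (mod 18)
10^64 ≡ 10^2 = 100 ≡ 10 (mod 18)
10^128 ≡ 10^2 = 100 ≡ 10 (mod 18)
10^256 ≡ 10^2 = 100 ≡ 10 (mod 18)
10^512 ≡ 10^2 = 100 ≡ 10 (mod 18)
10^1024 ≡ 10^2 = 100 ≡ 10 (mod 18)
10^2048 ≡ 10^2 = 100 ≡ 10 (mod 18)
10^2176 = 10^2048 · 10^128 ≡ 10 · 10 (mod 18).
10 · 10 = 100 ≡ 10 (mod 18).

10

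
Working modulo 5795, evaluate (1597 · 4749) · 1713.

1597 · 4749 = 7584153 ≡ 4293 (mod 5795)
4293 · 1713 = 7353909 ≡ 54 (mod 5795)

54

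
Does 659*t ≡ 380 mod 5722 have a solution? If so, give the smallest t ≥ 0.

gcd(659, 5722) = 1, so a unique solution mod 5722 exists.
659⁻¹ ≡ 3039 (mod 5722).
t ≡ 3039*380 ≡ 4698 (mod 5722).

4698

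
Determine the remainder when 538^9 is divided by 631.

9 in binary is 1001, i.e. 9 = 8 + 1.
538^1 ≡ 538 (mod 631)
538^2 ≡ 538^2 = 289444 ≡ 446 (mod 631)
538^4 ≡ 446^2 = 198916 ≡ 151 (mod 631)
538^8 ≡ 151^2 = 22801 ≡ 85 (mod 631)
538^9 = 538^8 × 538^1 ≡ 85 × 538 (mod 631).
85 × 538 = 45730 ≡ 298 (mod 631).

298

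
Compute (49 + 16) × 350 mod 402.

238

49 + 16 = 65
65 × 350 = 22750 ≡ 238 (mod 402)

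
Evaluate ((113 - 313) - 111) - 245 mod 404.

252

113 - 313 = -200 ≡ 204 (mod 404)
204 - 111 = 93
93 - 245 = -152 ≡ 252 (mod 404)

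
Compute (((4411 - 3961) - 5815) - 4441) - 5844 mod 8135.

4411 - 3961 = 450
450 - 5815 = -5365 ≡ 2770 (mod 8135)
2770 - 4441 = -1671 ≡ 6464 (mod 8135)
6464 - 5844 = 620

620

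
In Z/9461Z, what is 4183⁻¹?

Apply the Euclidean algorithm and back-substitute:
9461 = 2×4183 + 1095
4183 = 3×1095 + 898
1095 = 1×898 + 197
898 = 4×197 + 110
197 = 1×110 + 87
110 = 1×87 + 23
87 = 3×23 + 18
23 = 1×18 + 5
18 = 3×5 + 3
5 = 1×3 + 2
3 = 1×2 + 1
2 = 2×1 + 0
gcd(4183, 9461) = 1, so the inverse exists.
Back-substitute for 1:
1 = 1×3 − 1×2
  = −1×5 + 2×3
  = 2×18 − 7×5
  = −7×23 + 9×18
  = 9×87 − 34×23
  = −34×110 + 43×87
  = 43×197 − 77×110
  = −77×898 + 351×197
  = 351×1095 − 428×898
  = −428×4183 + 1635×1095
  = 1635×9461 − 3698×4183
So 4183⁻¹ ≡ −3698 ≡ 5763 (mod 9461).

5763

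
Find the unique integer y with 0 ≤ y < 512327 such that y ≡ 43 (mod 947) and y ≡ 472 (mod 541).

88114

947⁻¹ mod 541: 947*4 ≡ 1 (mod 541), so 947⁻¹ ≡ 4.
y = 43 + 947*((472 − 43)*4 mod 541) = 43 + 947*93 = 88114.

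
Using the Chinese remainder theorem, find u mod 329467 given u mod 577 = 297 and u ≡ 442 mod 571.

288797

577⁻¹ mod 571: 577×476 ≡ 1 (mod 571), so 577⁻¹ ≡ 476.
u = 297 + 577×((442 − 297)×476 mod 571) = 297 + 577×500 = 288797.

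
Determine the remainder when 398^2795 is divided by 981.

398^1 ≡ 398 (mod 981)
398^2 ≡ 398^2 = 158404 ≡ 463 (mod 981)
398^4 ≡ 463^2 = 214369 ≡ 511 (mod 981)
398^8 ≡ 511^2 = 261121 ≡ 175 (mod 981)
398^16 ≡ 175^2 = 30625 ≡ 214 (mod 981)
398^32 ≡ 214^2 = 45796 ≡ 670 (mod 981)
398^64 ≡ 670^2 = 448900 ≡ 583 (mod 981)
398^128 ≡ 583^2 = 339889 ≡ 463 (mod 981)
398^256 ≡ 463^2 = 214369 ≡ 511 (mod 981)
398^512 ≡ 511^2 = 261121 ≡ 175 (mod 981)
398^1024 ≡ 175^2 = 30625 ≡ 214 (mod 981)
398^2048 ≡ 214^2 = 45796 ≡ 670 (mod 981)
398^2795 = 398^2048 × 398^512 × 398^128 × 398^64 × 398^32 × 398^8 × 398^2 × 398^1 ≡ 670 × 175 × 463 × 583 × 670 × 175 × 463 × 398 (mod 981).
Accumulate the product:
670 × 175 = 117250 ≡ 511
511 × 463 = 236593 ≡ 172
172 × 583 = 100276 ≡ 214
214 × 670 = 143380 ≡ 154
154 × 175 = 26950 ≡ 463
463 × 463 = 214369 ≡ 511
511 × 398 = 203378 ≡ 311

311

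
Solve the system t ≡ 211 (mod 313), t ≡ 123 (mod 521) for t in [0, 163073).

94424

313⁻¹ mod 521: 313*263 ≡ 1 (mod 521), so 313⁻¹ ≡ 263.
t = 211 + 313*((123 − 211)*263 mod 521) = 211 + 313*301 = 94424.
Check: 94424 mod 313 = 211, 94424 mod 521 = 123. ✓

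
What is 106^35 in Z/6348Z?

By square-and-multiply:
106^1 ≡ 106 (mod 6348)
106^2 ≡ 106^2 = 11236 ≡ 4888 (mod 6348)
106^4 ≡ 4888^2 = 23892544 ≡ 5020 (mod 6348)
106^8 ≡ 5020^2 = 25200400 ≡ 5188 (mod 6348)
106^16 ≡ 5188^2 = 26915344 ≡ 6172 (mod 6348)
106^32 ≡ 6172^2 = 38093584 ≡ 5584 (mod 6348)
106^35 = 106^32 * 106^2 * 106^1 ≡ 5584 * 4888 * 106 (mod 6348).
Accumulate the product:
5584 * 4888 = 27294592 ≡ 4540
4540 * 106 = 481240 ≡ 5140

5140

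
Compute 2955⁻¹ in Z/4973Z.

2521

By the extended Euclidean algorithm:
4973 = 1·2955 + 2018
2955 = 1·2018 + 937
2018 = 2·937 + 144
937 = 6·144 + 73
144 = 1·73 + 71
73 = 1·71 + 2
71 = 35·2 + 1
2 = 2·1 + 0
gcd(2955, 4973) = 1, so the inverse exists.
Back-substitute for 1:
1 = 1·71 − 35·2
  = −35·73 + 36·71
  = 36·144 − 71·73
  = −71·937 + 462·144
  = 462·2018 − 995·937
  = −995·2955 + 1457·2018
  = 1457·4973 − 2452·2955
So 2955⁻¹ ≡ −2452 ≡ 2521 (mod 4973).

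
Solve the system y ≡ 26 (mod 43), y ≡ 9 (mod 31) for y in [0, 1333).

1187

43⁻¹ mod 31: 43·13 ≡ 1 (mod 31), so 43⁻¹ ≡ 13.
y = 26 + 43·((9 − 26)·13 mod 31) = 26 + 43·27 = 1187.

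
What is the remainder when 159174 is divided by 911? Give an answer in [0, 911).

159174 = 174*911 + 660, so 159174 ≡ 660 (mod 911).

660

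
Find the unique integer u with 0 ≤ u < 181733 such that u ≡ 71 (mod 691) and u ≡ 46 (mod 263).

691⁻¹ mod 263: 691*212 ≡ 1 (mod 263), so 691⁻¹ ≡ 212.
u = 71 + 691*((46 − 71)*212 mod 263) = 71 + 691*223 = 154164.
Check: 154164 mod 691 = 71, 154164 mod 263 = 46. ✓

154164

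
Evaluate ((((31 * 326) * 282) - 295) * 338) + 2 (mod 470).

308

31 * 326 = 10106 ≡ 236 (mod 470)
236 * 282 = 66552 ≡ 282 (mod 470)
282 - 295 = -13 ≡ 457 (mod 470)
457 * 338 = 154466 ≡ 306 (mod 470)
306 + 2 = 308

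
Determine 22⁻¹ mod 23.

22

Run the extended Euclidean algorithm:
23 = 1×22 + 1
22 = 22×1 + 0
gcd(22, 23) = 1, so the inverse exists.
Bézout: 1 = 1×23 − 1×22.
So 22⁻¹ ≡ −1 ≡ 22 (mod 23).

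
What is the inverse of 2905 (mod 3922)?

779

By the extended Euclidean algorithm:
3922 = 1·2905 + 1017
2905 = 2·1017 + 871
1017 = 1·871 + 146
871 = 5·146 + 141
146 = 1·141 + 5
141 = 28·5 + 1
5 = 5·1 + 0
gcd(2905, 3922) = 1, so the inverse exists.
Bézout: 1 = −577·3922 + 779·2905.
So 2905⁻¹ ≡ 779 (mod 3922).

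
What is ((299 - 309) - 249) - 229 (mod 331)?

174

299 - 309 = -10 ≡ 321 (mod 331)
321 - 249 = 72
72 - 229 = -157 ≡ 174 (mod 331)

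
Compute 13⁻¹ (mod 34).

21

34 = 2·13 + 8
13 = 1·8 + 5
8 = 1·5 + 3
5 = 1·3 + 2
3 = 1·2 + 1
2 = 2·1 + 0
gcd(13, 34) = 1, so the inverse exists.
Back-substitute for 1:
1 = 1·3 − 1·2
  = −1·5 + 2·3
  = 2·8 − 3·5
  = −3·13 + 5·8
  = 5·34 − 13·13
So 13⁻¹ ≡ −13 ≡ 21 (mod 34).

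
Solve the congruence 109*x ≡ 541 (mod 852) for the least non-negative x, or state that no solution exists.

685

gcd(109, 852) = 1, so a unique solution mod 852 exists.
109⁻¹ ≡ 469 (mod 852).
x ≡ 469*541 ≡ 685 (mod 852).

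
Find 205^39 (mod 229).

By square-and-multiply:
39 in binary is 100111, i.e. 39 = 32 + 4 + 2 + 1.
205^1 ≡ 205 (mod 229)
205^2 ≡ 205^2 = 42025 ≡ 118 (mod 229)
205^4 ≡ 118^2 = 13924 ≡ 184 (mod 229)
205^8 ≡ 184^2 = 33856 ≡ 193 (mod 229)
205^16 ≡ 193^2 = 37249 ≡ 151 (mod 229)
205^32 ≡ 151^2 = 22801 ≡ 130 (mod 229)
205^39 = 205^32 × 205^4 × 205^2 × 205^1 ≡ 130 × 184 × 118 × 205 (mod 229).
Accumulate the product:
130 × 184 = 23920 ≡ 104
104 × 118 = 12272 ≡ 135
135 × 205 = 27675 ≡ 195

195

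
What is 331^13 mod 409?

13 in binary is 1101, i.e. 13 = 8 + 4 + 1.
331^1 ≡ 331 (mod 409)
331^2 ≡ 331^2 = 109561 ≡ 358 (mod 409)
331^4 ≡ 358^2 = 128164 ≡ 147 (mod 409)
331^8 ≡ 147^2 = 21609 ≡ 341 (mod 409)
331^13 = 331^8 * 331^4 * 331^1 ≡ 341 * 147 * 331 (mod 409).
Accumulate the product:
341 * 147 = 50127 ≡ 229
229 * 331 = 75799 ≡ 134

134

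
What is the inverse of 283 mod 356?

Run the extended Euclidean algorithm:
356 = 1*283 + 73
283 = 3*73 + 64
73 = 1*64 + 9
64 = 7*9 + 1
9 = 9*1 + 0
gcd(283, 356) = 1, so the inverse exists.
Back-substitute for 1:
1 = 1*64 − 7*9
  = −7*73 + 8*64
  = 8*283 − 31*73
  = −31*356 + 39*283
So 283⁻¹ ≡ 39 (mod 356).

39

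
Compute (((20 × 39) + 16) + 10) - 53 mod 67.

16

20 × 39 = 780 ≡ 43 (mod 67)
43 + 16 = 59
59 + 10 = 69 ≡ 2 (mod 67)
2 - 53 = -51 ≡ 16 (mod 67)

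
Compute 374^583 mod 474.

170

By square-and-multiply:
583 in binary is 1001000111, i.e. 583 = 512 + 64 + 4 + 2 + 1.
374^1 ≡ 374 (mod 474)
374^2 ≡ 374^2 = 139876 ≡ 46 (mod 474)
374^4 ≡ 46^2 = 2116 ≡ 220 (mod 474)
374^8 ≡ 220^2 = 48400 ≡ 52 (mod 474)
374^16 ≡ 52^2 = 2704 ≡ 334 (mod 474)
374^32 ≡ 334^2 = 111556 ≡ 166 (mod 474)
374^64 ≡ 166^2 = 27556 ≡ 64 (mod 474)
374^128 ≡ 64^2 = 4096 ≡ 304 (mod 474)
374^256 ≡ 304^2 = 92416 ≡ 460 (mod 474)
374^512 ≡ 460^2 = 211600 ≡ 196 (mod 474)
374^583 = 374^512 × 374^64 × 374^4 × 374^2 × 374^1 ≡ 196 × 64 × 220 × 46 × 374 (mod 474).
Accumulate the product:
196 × 64 = 12544 ≡ 220
220 × 220 = 48400 ≡ 52
52 × 46 = 2392 ≡ 22
22 × 374 = 8228 ≡ 170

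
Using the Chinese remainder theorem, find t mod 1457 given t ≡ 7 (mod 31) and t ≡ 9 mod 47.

1278

31⁻¹ mod 47: 31*44 ≡ 1 (mod 47), so 31⁻¹ ≡ 44.
t = 7 + 31*((9 − 7)*44 mod 47) = 7 + 31*41 = 1278.
Check: 1278 mod 31 = 7, 1278 mod 47 = 9. ✓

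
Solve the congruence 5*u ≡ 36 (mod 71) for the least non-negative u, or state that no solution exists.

gcd(5, 71) = 1, so a unique solution mod 71 exists.
5⁻¹ ≡ 57 (mod 71).
u ≡ 57*36 ≡ 64 (mod 71).

64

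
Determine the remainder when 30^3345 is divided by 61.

50

Using repeated squaring:
30^1 ≡ 30 (mod 61)
30^2 ≡ 30^2 = 900 ≡ 46 (mod 61)
30^4 ≡ 46^2 = 2116 ≡ 42 (mod 61)
30^8 ≡ 42^2 = 1764 ≡ 56 (mod 61)
30^16 ≡ 56^2 = 3136 ≡ 25 (mod 61)
30^32 ≡ 25^2 = 625 ≡ 15 (mod 61)
30^64 ≡ 15^2 = 225 ≡ 42 (mod 61)
30^128 ≡ 42^2 = 1764 ≡ 56 (mod 61)
30^256 ≡ 56^2 = 3136 ≡ 25 (mod 61)
30^512 ≡ 25^2 = 625 ≡ 15 (mod 61)
30^1024 ≡ 15^2 = 225 ≡ 42 (mod 61)
30^2048 ≡ 42^2 = 1764 ≡ 56 (mod 61)
30^3345 = 30^2048 × 30^1024 × 30^256 × 30^16 × 30^1 ≡ 56 × 42 × 25 × 25 × 30 (mod 61).
Accumulate the product:
56 × 42 = 2352 ≡ 34
34 × 25 = 850 ≡ 57
57 × 25 = 1425 ≡ 22
22 × 30 = 660 ≡ 50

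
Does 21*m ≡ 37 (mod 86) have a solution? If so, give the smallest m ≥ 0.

gcd(21, 86) = 1, so a unique solution mod 86 exists.
21⁻¹ ≡ 41 (mod 86).
m ≡ 41*37 ≡ 55 (mod 86).

55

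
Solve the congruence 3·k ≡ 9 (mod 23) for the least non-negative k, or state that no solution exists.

gcd(3, 23) = 1, so a unique solution mod 23 exists.
3⁻¹ ≡ 8 (mod 23).
k ≡ 8·9 ≡ 3 (mod 23).

3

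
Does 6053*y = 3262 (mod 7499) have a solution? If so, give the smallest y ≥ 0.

gcd(6053, 7499) = 1, so a unique solution mod 7499 exists.
6053⁻¹ ≡ 7276 (mod 7499).
y ≡ 7276*3262 ≡ 7476 (mod 7499).

7476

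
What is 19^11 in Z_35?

24

By square-and-multiply:
19^1 ≡ 19 (mod 35)
19^2 ≡ 19^2 = 361 ≡ 11 (mod 35)
19^4 ≡ 11^2 = 121 ≡ 16 (mod 35)
19^8 ≡ 16^2 = 256 ≡ 11 (mod 35)
19^11 = 19^8 × 19^2 × 19^1 ≡ 11 × 11 × 19 (mod 35).
Accumulate the product:
11 × 11 = 121 ≡ 16
16 × 19 = 304 ≡ 24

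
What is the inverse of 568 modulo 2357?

By the extended Euclidean algorithm:
2357 = 4×568 + 85
568 = 6×85 + 58
85 = 1×58 + 27
58 = 2×27 + 4
27 = 6×4 + 3
4 = 1×3 + 1
3 = 3×1 + 0
gcd(568, 2357) = 1, so the inverse exists.
Bézout: 1 = −147×2357 + 610×568.
So 568⁻¹ ≡ 610 (mod 2357).

610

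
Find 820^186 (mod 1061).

186 in binary is 10111010, i.e. 186 = 128 + 32 + 16 + 8 + 2.
820^1 ≡ 820 (mod 1061)
820^2 ≡ 820^2 = 672400 ≡ 787 (mod 1061)
820^4 ≡ 787^2 = 619369 ≡ 806 (mod 1061)
820^8 ≡ 806^2 = 649636 ≡ 304 (mod 1061)
820^16 ≡ 304^2 = 92416 ≡ 109 (mod 1061)
820^32 ≡ 109^2 = 11881 ≡ 210 (mod 1061)
820^64 ≡ 210^2 = 44100 ≡ 599 (mod 1061)
820^128 ≡ 599^2 = 358801 ≡ 183 (mod 1061)
820^186 = 820^128 * 820^32 * 820^16 * 820^8 * 820^2 ≡ 183 * 210 * 109 * 304 * 787 (mod 1061).
Accumulate the product:
183 * 210 = 38430 ≡ 234
234 * 109 = 25506 ≡ 42
42 * 304 = 12768 ≡ 36
36 * 787 = 28332 ≡ 746

746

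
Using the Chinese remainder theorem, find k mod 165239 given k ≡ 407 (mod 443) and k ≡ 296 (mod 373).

443⁻¹ mod 373: 443*16 ≡ 1 (mod 373), so 443⁻¹ ≡ 16.
k = 407 + 443*((296 − 407)*16 mod 373) = 407 + 443*89 = 39834.
Check: 39834 mod 443 = 407, 39834 mod 373 = 296. ✓

39834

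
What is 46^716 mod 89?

Compute successive squares:
716 in binary is 1011001100, i.e. 716 = 512 + 128 + 64 + 8 + 4.
46^1 ≡ 46 (mod 89)
46^2 ≡ 46^2 = 2116 ≡ 69 (mod 89)
46^4 ≡ 69^2 = 4761 ≡ 44 (mod 89)
46^8 ≡ 44^2 = 1936 ≡ 67 (mod 89)
46^16 ≡ 67^2 = 4489 ≡ 39 (mod 89)
46^32 ≡ 39^2 = 1521 ≡ 8 (mod 89)
46^64 ≡ 8^2 = 64 (mod 89)
46^128 ≡ 64^2 = 4096 ≡ 2 (mod 89)
46^256 ≡ 2^2 = 4 (mod 89)
46^512 ≡ 4^2 = 16 (mod 89)
46^716 = 46^512 * 46^128 * 46^64 * 46^8 * 46^4 ≡ 16 * 2 * 64 * 67 * 44 (mod 89).
Accumulate the product:
16 * 2 = 32
32 * 64 = 2048 ≡ 1
1 * 67 = 67
67 * 44 = 2948 ≡ 11

11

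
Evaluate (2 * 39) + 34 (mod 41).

2 * 39 = 78 ≡ 37 (mod 41)
37 + 34 = 71 ≡ 30 (mod 41)

30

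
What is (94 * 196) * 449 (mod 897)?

242

94 * 196 = 18424 ≡ 484 (mod 897)
484 * 449 = 217316 ≡ 242 (mod 897)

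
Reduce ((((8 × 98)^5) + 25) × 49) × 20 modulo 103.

8 × 98 = 784 ≡ 63 (mod 103)
(63)^5 ≡ 25 (mod 103)
25 + 25 = 50
50 × 49 = 2450 ≡ 81 (mod 103)
81 × 20 = 1620 ≡ 75 (mod 103)

75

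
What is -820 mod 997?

177

-820 = -1·997 + 177, so -820 ≡ 177 (mod 997).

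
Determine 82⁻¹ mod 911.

911 = 11×82 + 9
82 = 9×9 + 1
9 = 9×1 + 0
gcd(82, 911) = 1, so the inverse exists.
Back-substitute for 1:
1 = 1×82 − 9×9
  = −9×911 + 100×82
So 82⁻¹ ≡ 100 (mod 911).

100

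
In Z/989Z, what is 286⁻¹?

989 = 3·286 + 131
286 = 2·131 + 24
131 = 5·24 + 11
24 = 2·11 + 2
11 = 5·2 + 1
2 = 2·1 + 0
gcd(286, 989) = 1, so the inverse exists.
Back-substitute for 1:
1 = 1·11 − 5·2
  = −5·24 + 11·11
  = 11·131 − 60·24
  = −60·286 + 131·131
  = 131·989 − 453·286
So 286⁻¹ ≡ −453 ≡ 536 (mod 989).

536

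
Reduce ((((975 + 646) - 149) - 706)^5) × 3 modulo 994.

975 + 646 = 1621 ≡ 627 (mod 994)
627 - 149 = 478
478 - 706 = -228 ≡ 766 (mod 994)
(766)^5 ≡ 964 (mod 994)
964 × 3 = 2892 ≡ 904 (mod 994)

904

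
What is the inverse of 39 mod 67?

55

By the extended Euclidean algorithm:
67 = 1·39 + 28
39 = 1·28 + 11
28 = 2·11 + 6
11 = 1·6 + 5
6 = 1·5 + 1
5 = 5·1 + 0
gcd(39, 67) = 1, so the inverse exists.
Bézout: 1 = 7·67 − 12·39.
So 39⁻¹ ≡ −12 ≡ 55 (mod 67).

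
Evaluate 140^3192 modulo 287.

182

Compute successive squares:
140^1 ≡ 140 (mod 287)
140^2 ≡ 140^2 = 19600 ≡ 84 (mod 287)
140^4 ≡ 84^2 = 7056 ≡ 168 (mod 287)
140^8 ≡ 168^2 = 28224 ≡ 98 (mod 287)
140^16 ≡ 98^2 = 9604 ≡ 133 (mod 287)
140^32 ≡ 133^2 = 17689 ≡ 182 (mod 287)
140^64 ≡ 182^2 = 33124 ≡ 119 (mod 287)
140^128 ≡ 119^2 = 14161 ≡ 98 (mod 287)
140^256 ≡ 98^2 = 9604 ≡ 133 (mod 287)
140^512 ≡ 133^2 = 17689 ≡ 182 (mod 287)
140^1024 ≡ 182^2 = 33124 ≡ 119 (mod 287)
140^2048 ≡ 119^2 = 14161 ≡ 98 (mod 287)
140^3192 = 140^2048 * 140^1024 * 140^64 * 140^32 * 140^16 * 140^8 ≡ 98 * 119 * 119 * 182 * 133 * 98 (mod 287).
Accumulate the product:
98 * 119 = 11662 ≡ 182
182 * 119 = 21658 ≡ 133
133 * 182 = 24206 ≡ 98
98 * 133 = 13034 ≡ 119
119 * 98 = 11662 ≡ 182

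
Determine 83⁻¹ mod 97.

Apply the Euclidean algorithm and back-substitute:
97 = 1×83 + 14
83 = 5×14 + 13
14 = 1×13 + 1
13 = 13×1 + 0
gcd(83, 97) = 1, so the inverse exists.
Back-substitute for 1:
1 = 1×14 − 1×13
  = −1×83 + 6×14
  = 6×97 − 7×83
So 83⁻¹ ≡ −7 ≡ 90 (mod 97).

90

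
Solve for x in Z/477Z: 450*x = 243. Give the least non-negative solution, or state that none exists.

gcd(450, 477) = 9, and 9 | 243, so solutions exist.
Divide through by 9: 50*x ≡ 27 mod 53.
50⁻¹ ≡ 35 (mod 53).
x ≡ 35*27 ≡ 44 (mod 53).
The smallest non-negative solution is x = 44.

44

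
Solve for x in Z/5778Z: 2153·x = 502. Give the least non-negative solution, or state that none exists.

4796

gcd(2153, 5778) = 1, so a unique solution mod 5778 exists.
2153⁻¹ ≡ 1103 (mod 5778).
x ≡ 1103·502 ≡ 4796 (mod 5778).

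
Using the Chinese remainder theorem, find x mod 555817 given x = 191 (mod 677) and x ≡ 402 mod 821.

458520

677⁻¹ mod 821: 677*439 ≡ 1 (mod 821), so 677⁻¹ ≡ 439.
x = 191 + 677*((402 − 191)*439 mod 821) = 191 + 677*677 = 458520.
Check: 458520 mod 677 = 191, 458520 mod 821 = 402. ✓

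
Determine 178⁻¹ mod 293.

293 = 1×178 + 115
178 = 1×115 + 63
115 = 1×63 + 52
63 = 1×52 + 11
52 = 4×11 + 8
11 = 1×8 + 3
8 = 2×3 + 2
3 = 1×2 + 1
2 = 2×1 + 0
gcd(178, 293) = 1, so the inverse exists.
Back-substitute for 1:
1 = 1×3 − 1×2
  = −1×8 + 3×3
  = 3×11 − 4×8
  = −4×52 + 19×11
  = 19×63 − 23×52
  = −23×115 + 42×63
  = 42×178 − 65×115
  = −65×293 + 107×178
So 178⁻¹ ≡ 107 (mod 293).

107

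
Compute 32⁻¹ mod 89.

By the extended Euclidean algorithm:
89 = 2*32 + 25
32 = 1*25 + 7
25 = 3*7 + 4
7 = 1*4 + 3
4 = 1*3 + 1
3 = 3*1 + 0
gcd(32, 89) = 1, so the inverse exists.
Bézout: 1 = 9*89 − 25*32.
So 32⁻¹ ≡ −25 ≡ 64 (mod 89).

64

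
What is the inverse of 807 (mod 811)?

By the extended Euclidean algorithm:
811 = 1·807 + 4
807 = 201·4 + 3
4 = 1·3 + 1
3 = 3·1 + 0
gcd(807, 811) = 1, so the inverse exists.
Bézout: 1 = 202·811 − 203·807.
So 807⁻¹ ≡ −203 ≡ 608 (mod 811).

608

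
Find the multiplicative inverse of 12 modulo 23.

23 = 1*12 + 11
12 = 1*11 + 1
11 = 11*1 + 0
gcd(12, 23) = 1, so the inverse exists.
Back-substitute for 1:
1 = 1*12 − 1*11
  = −1*23 + 2*12
So 12⁻¹ ≡ 2 (mod 23).

2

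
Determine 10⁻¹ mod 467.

327

Run the extended Euclidean algorithm:
467 = 46*10 + 7
10 = 1*7 + 3
7 = 2*3 + 1
3 = 3*1 + 0
gcd(10, 467) = 1, so the inverse exists.
Bézout: 1 = 3*467 − 140*10.
So 10⁻¹ ≡ −140 ≡ 327 (mod 467).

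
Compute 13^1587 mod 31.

1587 in binary is 11000110011, i.e. 1587 = 1024 + 512 + 32 + 16 + 2 + 1.
13^1 ≡ 13 (mod 31)
13^2 ≡ 13^2 = 169 ≡ 14 (mod 31)
13^4 ≡ 14^2 = 196 ≡ 10 (mod 31)
13^8 ≡ 10^2 = 100 ≡ 7 (mod 31)
13^16 ≡ 7^2 = 49 ≡ 18 (mod 31)
13^32 ≡ 18^2 = 324 ≡ 14 (mod 31)
13^64 ≡ 14^2 = 196 ≡ 10 (mod 31)
13^128 ≡ 10^2 = 100 ≡ 7 (mod 31)
13^256 ≡ 7^2 = 49 ≡ 18 (mod 31)
13^512 ≡ 18^2 = 324 ≡ 14 (mod 31)
13^1024 ≡ 14^2 = 196 ≡ 10 (mod 31)
13^1587 = 13^1024 * 13^512 * 13^32 * 13^16 * 13^2 * 13^1 ≡ 10 * 14 * 14 * 18 * 14 * 13 (mod 31).
Accumulate the product:
10 * 14 = 140 ≡ 16
16 * 14 = 224 ≡ 7
7 * 18 = 126 ≡ 2
2 * 14 = 28
28 * 13 = 364 ≡ 23

23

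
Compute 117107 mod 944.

51

117107 = 124×944 + 51, so 117107 ≡ 51 (mod 944).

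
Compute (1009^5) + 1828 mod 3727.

202

(1009)^5 ≡ 2101 (mod 3727)
2101 + 1828 = 3929 ≡ 202 (mod 3727)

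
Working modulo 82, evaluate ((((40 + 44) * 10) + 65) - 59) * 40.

56

40 + 44 = 84 ≡ 2 (mod 82)
2 * 10 = 20
20 + 65 = 85 ≡ 3 (mod 82)
3 - 59 = -56 ≡ 26 (mod 82)
26 * 40 = 1040 ≡ 56 (mod 82)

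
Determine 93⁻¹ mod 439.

321

439 = 4×93 + 67
93 = 1×67 + 26
67 = 2×26 + 15
26 = 1×15 + 11
15 = 1×11 + 4
11 = 2×4 + 3
4 = 1×3 + 1
3 = 3×1 + 0
gcd(93, 439) = 1, so the inverse exists.
Bézout: 1 = 25×439 − 118×93.
So 93⁻¹ ≡ −118 ≡ 321 (mod 439).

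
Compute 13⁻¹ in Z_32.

32 = 2×13 + 6
13 = 2×6 + 1
6 = 6×1 + 0
gcd(13, 32) = 1, so the inverse exists.
Back-substitute for 1:
1 = 1×13 − 2×6
  = −2×32 + 5×13
So 13⁻¹ ≡ 5 (mod 32).

5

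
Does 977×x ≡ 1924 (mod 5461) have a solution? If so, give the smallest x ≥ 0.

gcd(977, 5461) = 1, so a unique solution mod 5461 exists.
977⁻¹ ≡ 4712 (mod 5461).
x ≡ 4712×1924 ≡ 628 (mod 5461).

628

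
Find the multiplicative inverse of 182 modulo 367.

244

By the extended Euclidean algorithm:
367 = 2·182 + 3
182 = 60·3 + 2
3 = 1·2 + 1
2 = 2·1 + 0
gcd(182, 367) = 1, so the inverse exists.
Bézout: 1 = 61·367 − 123·182.
So 182⁻¹ ≡ −123 ≡ 244 (mod 367).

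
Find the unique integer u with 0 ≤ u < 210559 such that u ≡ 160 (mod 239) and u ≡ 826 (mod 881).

239⁻¹ mod 881: 239*188 ≡ 1 (mod 881), so 239⁻¹ ≡ 188.
u = 160 + 239*((826 − 160)*188 mod 881) = 160 + 239*106 = 25494.

25494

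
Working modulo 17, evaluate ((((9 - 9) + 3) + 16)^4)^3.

16

9 - 9 = 0
0 + 3 = 3
3 + 16 = 19 ≡ 2 (mod 17)
(2)^4 ≡ 16 (mod 17)
(16)^3 ≡ 16 (mod 17)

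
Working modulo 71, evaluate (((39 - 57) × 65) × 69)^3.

39 - 57 = -18 ≡ 53 (mod 71)
53 × 65 = 3445 ≡ 37 (mod 71)
37 × 69 = 2553 ≡ 68 (mod 71)
(68)^3 ≡ 44 (mod 71)

44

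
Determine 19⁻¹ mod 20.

19

Apply the Euclidean algorithm and back-substitute:
20 = 1×19 + 1
19 = 19×1 + 0
gcd(19, 20) = 1, so the inverse exists.
Bézout: 1 = 1×20 − 1×19.
So 19⁻¹ ≡ −1 ≡ 19 (mod 20).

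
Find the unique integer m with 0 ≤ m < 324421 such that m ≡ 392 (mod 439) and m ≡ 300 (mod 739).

186528

439⁻¹ mod 739: 439*638 ≡ 1 (mod 739), so 439⁻¹ ≡ 638.
m = 392 + 439*((300 − 392)*638 mod 739) = 392 + 439*424 = 186528.
Check: 186528 mod 439 = 392, 186528 mod 739 = 300. ✓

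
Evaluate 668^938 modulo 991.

Compute successive squares:
668^1 ≡ 668 (mod 991)
668^2 ≡ 668^2 = 446224 ≡ 274 (mod 991)
668^4 ≡ 274^2 = 75076 ≡ 751 (mod 991)
668^8 ≡ 751^2 = 564001 ≡ 122 (mod 991)
668^16 ≡ 122^2 = 14884 ≡ 19 (mod 991)
668^32 ≡ 19^2 = 361 (mod 991)
668^64 ≡ 361^2 = 130321 ≡ 500 (mod 991)
668^128 ≡ 500^2 = 250000 ≡ 268 (mod 991)
668^256 ≡ 268^2 = 71824 ≡ 472 (mod 991)
668^512 ≡ 472^2 = 222784 ≡ 800 (mod 991)
668^938 = 668^512 × 668^256 × 668^128 × 668^32 × 668^8 × 668^2 ≡ 800 × 472 × 268 × 361 × 122 × 274 (mod 991).
Accumulate the product:
800 × 472 = 377600 ≡ 29
29 × 268 = 7772 ≡ 835
835 × 361 = 301435 ≡ 171
171 × 122 = 20862 ≡ 51
51 × 274 = 13974 ≡ 100

100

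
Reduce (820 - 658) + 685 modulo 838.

820 - 658 = 162
162 + 685 = 847 ≡ 9 (mod 838)

9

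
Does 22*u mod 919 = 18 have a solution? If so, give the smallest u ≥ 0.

gcd(22, 919) = 1, so a unique solution mod 919 exists.
22⁻¹ ≡ 376 (mod 919).
u ≡ 376*18 ≡ 335 (mod 919).

335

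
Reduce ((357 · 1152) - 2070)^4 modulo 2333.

225

357 · 1152 = 411264 ≡ 656 (mod 2333)
656 - 2070 = -1414 ≡ 919 (mod 2333)
(919)^4 ≡ 225 (mod 2333)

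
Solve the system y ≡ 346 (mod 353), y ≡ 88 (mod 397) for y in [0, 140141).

353⁻¹ mod 397: 353*9 ≡ 1 (mod 397), so 353⁻¹ ≡ 9.
y = 346 + 353*((88 − 346)*9 mod 397) = 346 + 353*60 = 21526.
Check: 21526 mod 353 = 346, 21526 mod 397 = 88. ✓

21526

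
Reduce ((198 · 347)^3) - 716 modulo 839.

198 · 347 = 68706 ≡ 747 (mod 839)
(747)^3 ≡ 743 (mod 839)
743 - 716 = 27

27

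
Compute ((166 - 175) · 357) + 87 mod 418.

166 - 175 = -9 ≡ 409 (mod 418)
409 · 357 = 146013 ≡ 131 (mod 418)
131 + 87 = 218

218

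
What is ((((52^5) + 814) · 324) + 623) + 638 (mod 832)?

(52)^5 ≡ 0 (mod 832)
0 + 814 = 814
814 · 324 = 263736 ≡ 824 (mod 832)
824 + 623 = 1447 ≡ 615 (mod 832)
615 + 638 = 1253 ≡ 421 (mod 832)

421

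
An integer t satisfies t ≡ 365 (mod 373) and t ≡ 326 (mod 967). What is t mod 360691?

373⁻¹ mod 967: 373*70 ≡ 1 (mod 967), so 373⁻¹ ≡ 70.
t = 365 + 373*((326 − 365)*70 mod 967) = 365 + 373*171 = 64148.

64148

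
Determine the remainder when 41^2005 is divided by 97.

Compute successive squares:
2005 in binary is 11111010101, i.e. 2005 = 1024 + 512 + 256 + 128 + 64 + 16 + 4 + 1.
41^1 ≡ 41 (mod 97)
41^2 ≡ 41^2 = 1681 ≡ 32 (mod 97)
41^4 ≡ 32^2 = 1024 ≡ 54 (mod 97)
41^8 ≡ 54^2 = 2916 ≡ 6 (mod 97)
41^16 ≡ 6^2 = 36 (mod 97)
41^32 ≡ 36^2 = 1296 ≡ 35 (mod 97)
41^64 ≡ 35^2 = 1225 ≡ 61 (mod 97)
41^128 ≡ 61^2 = 3721 ≡ 35 (mod 97)
41^256 ≡ 35^2 = 1225 ≡ 61 (mod 97)
41^512 ≡ 61^2 = 3721 ≡ 35 (mod 97)
41^1024 ≡ 35^2 = 1225 ≡ 61 (mod 97)
41^2005 = 41^1024 · 41^512 · 41^256 · 41^128 · 41^64 · 41^16 · 41^4 · 41^1 ≡ 61 · 35 · 61 · 35 · 61 · 36 · 54 · 41 (mod 97).
Accumulate the product:
61 · 35 = 2135 ≡ 1
1 · 61 = 61
61 · 35 = 2135 ≡ 1
1 · 61 = 61
61 · 36 = 2196 ≡ 62
62 · 54 = 3348 ≡ 50
50 · 41 = 2050 ≡ 13

13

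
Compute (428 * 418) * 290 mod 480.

400

428 * 418 = 178904 ≡ 344 (mod 480)
344 * 290 = 99760 ≡ 400 (mod 480)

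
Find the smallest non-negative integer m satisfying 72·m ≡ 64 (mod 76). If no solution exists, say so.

3

gcd(72, 76) = 4, and 4 | 64, so solutions exist.
Divide through by 4: 18·m ≡ 16 (mod 19).
18⁻¹ ≡ 18 (mod 19).
m ≡ 18·16 ≡ 3 (mod 19).
The smallest non-negative solution is m = 3.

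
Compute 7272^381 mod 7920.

3312

Compute successive squares:
7272^1 ≡ 7272 (mod 7920)
7272^2 ≡ 7272^2 = 52881984 ≡ 144 (mod 7920)
7272^4 ≡ 144^2 = 20736 ≡ 4896 (mod 7920)
7272^8 ≡ 4896^2 = 23970816 ≡ 4896 (mod 7920)
7272^16 ≡ 4896^2 = 23970816 ≡ 4896 (mod 7920)
7272^32 ≡ 4896^2 = 23970816 ≡ 4896 (mod 7920)
7272^64 ≡ 4896^2 = 23970816 ≡ 4896 (mod 7920)
7272^128 ≡ 4896^2 = 23970816 ≡ 4896 (mod 7920)
7272^256 ≡ 4896^2 = 23970816 ≡ 4896 (mod 7920)
7272^381 = 7272^256 × 7272^64 × 7272^32 × 7272^16 × 7272^8 × 7272^4 × 7272^1 ≡ 4896 × 4896 × 4896 × 4896 × 4896 × 4896 × 7272 (mod 7920).
Accumulate the product:
4896 × 4896 = 23970816 ≡ 4896
4896 × 4896 = 23970816 ≡ 4896
4896 × 4896 = 23970816 ≡ 4896
4896 × 4896 = 23970816 ≡ 4896
4896 × 4896 = 23970816 ≡ 4896
4896 × 7272 = 35603712 ≡ 3312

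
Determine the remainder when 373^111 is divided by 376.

29

111 in binary is 1101111, i.e. 111 = 64 + 32 + 8 + 4 + 2 + 1.
373^1 ≡ 373 (mod 376)
373^2 ≡ 373^2 = 139129 ≡ 9 (mod 376)
373^4 ≡ 9^2 = 81 (mod 376)
373^8 ≡ 81^2 = 6561 ≡ 169 (mod 376)
373^16 ≡ 169^2 = 28561 ≡ 361 (mod 376)
373^32 ≡ 361^2 = 130321 ≡ 225 (mod 376)
373^64 ≡ 225^2 = 50625 ≡ 241 (mod 376)
373^111 = 373^64 * 373^32 * 373^8 * 373^4 * 373^2 * 373^1 ≡ 241 * 225 * 169 * 81 * 9 * 373 (mod 376).
Accumulate the product:
241 * 225 = 54225 ≡ 81
81 * 169 = 13689 ≡ 153
153 * 81 = 12393 ≡ 361
361 * 9 = 3249 ≡ 241
241 * 373 = 89893 ≡ 29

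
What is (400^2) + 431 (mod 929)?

643

(400)^2 ≡ 212 (mod 929)
212 + 431 = 643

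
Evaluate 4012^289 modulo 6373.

By square-and-multiply:
289 in binary is 100100001, i.e. 289 = 256 + 32 + 1.
4012^1 ≡ 4012 (mod 6373)
4012^2 ≡ 4012^2 = 16096144 ≡ 4319 (mod 6373)
4012^4 ≡ 4319^2 = 18653761 ≡ 6363 (mod 6373)
4012^8 ≡ 6363^2 = 40487769 ≡ 100 (mod 6373)
4012^16 ≡ 100^2 = 10000 ≡ 3627 (mod 6373)
4012^32 ≡ 3627^2 = 13155129 ≡ 1257 (mod 6373)
4012^64 ≡ 1257^2 = 1580049 ≡ 5918 (mod 6373)
4012^128 ≡ 5918^2 = 35022724 ≡ 3089 (mod 6373)
4012^256 ≡ 3089^2 = 9541921 ≡ 1540 (mod 6373)
4012^289 = 4012^256 * 4012^32 * 4012^1 ≡ 1540 * 1257 * 4012 (mod 6373).
Accumulate the product:
1540 * 1257 = 1935780 ≡ 4761
4761 * 4012 = 19101132 ≡ 1251

1251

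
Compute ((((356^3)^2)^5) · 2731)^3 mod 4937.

1301

(356)^3 ≡ 3710 (mod 4937)
(3710)^2 ≡ 4681 (mod 4937)
(4681)^5 ≡ 4685 (mod 4937)
4685 · 2731 = 12794735 ≡ 2968 (mod 4937)
(2968)^3 ≡ 1301 (mod 4937)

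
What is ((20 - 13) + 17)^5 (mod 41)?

14

20 - 13 = 7
7 + 17 = 24
(24)^5 ≡ 14 (mod 41)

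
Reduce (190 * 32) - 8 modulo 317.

49

190 * 32 = 6080 ≡ 57 (mod 317)
57 - 8 = 49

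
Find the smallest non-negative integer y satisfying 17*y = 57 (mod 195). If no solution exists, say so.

141

gcd(17, 195) = 1, so a unique solution mod 195 exists.
17⁻¹ ≡ 23 (mod 195).
y ≡ 23*57 ≡ 141 (mod 195).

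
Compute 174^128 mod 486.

0

174^1 ≡ 174 (mod 486)
174^2 ≡ 174^2 = 30276 ≡ 144 (mod 486)
174^4 ≡ 144^2 = 20736 ≡ 324 (mod 486)
174^8 ≡ 324^2 = 104976 ≡ 0 (mod 486)
174^16 ≡ 0^2 = 0 (mod 486)
174^32 ≡ 0^2 = 0 (mod 486)
174^64 ≡ 0^2 = 0 (mod 486)
174^128 ≡ 0^2 = 0 (mod 486)
So 174^128 ≡ 0 (mod 486).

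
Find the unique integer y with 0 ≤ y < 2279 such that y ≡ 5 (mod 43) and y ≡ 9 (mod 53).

1811

43⁻¹ mod 53: 43·37 ≡ 1 (mod 53), so 43⁻¹ ≡ 37.
y = 5 + 43·((9 − 5)·37 mod 53) = 5 + 43·42 = 1811.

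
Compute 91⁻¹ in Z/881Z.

213

Run the extended Euclidean algorithm:
881 = 9·91 + 62
91 = 1·62 + 29
62 = 2·29 + 4
29 = 7·4 + 1
4 = 4·1 + 0
gcd(91, 881) = 1, so the inverse exists.
Back-substitute for 1:
1 = 1·29 − 7·4
  = −7·62 + 15·29
  = 15·91 − 22·62
  = −22·881 + 213·91
So 91⁻¹ ≡ 213 (mod 881).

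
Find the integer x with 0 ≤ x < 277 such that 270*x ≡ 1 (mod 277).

Run the extended Euclidean algorithm:
277 = 1×270 + 7
270 = 38×7 + 4
7 = 1×4 + 3
4 = 1×3 + 1
3 = 3×1 + 0
gcd(270, 277) = 1, so the inverse exists.
Bézout: 1 = −77×277 + 79×270.
So 270⁻¹ ≡ 79 (mod 277).

79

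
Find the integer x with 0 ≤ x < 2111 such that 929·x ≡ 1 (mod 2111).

534

2111 = 2·929 + 253
929 = 3·253 + 170
253 = 1·170 + 83
170 = 2·83 + 4
83 = 20·4 + 3
4 = 1·3 + 1
3 = 3·1 + 0
gcd(929, 2111) = 1, so the inverse exists.
Bézout: 1 = −235·2111 + 534·929.
So 929⁻¹ ≡ 534 (mod 2111).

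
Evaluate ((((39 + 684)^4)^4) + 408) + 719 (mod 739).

482

39 + 684 = 723
(723)^4 ≡ 504 (mod 739)
(504)^4 ≡ 94 (mod 739)
94 + 408 = 502
502 + 719 = 1221 ≡ 482 (mod 739)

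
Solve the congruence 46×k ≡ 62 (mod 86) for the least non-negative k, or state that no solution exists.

35

gcd(46, 86) = 2, and 2 | 62, so solutions exist.
Divide through by 2: 23×k = 31 (mod 43).
23⁻¹ ≡ 15 (mod 43).
k ≡ 15×31 ≡ 35 (mod 43).
The smallest non-negative solution is k = 35.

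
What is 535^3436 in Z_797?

337

3436 in binary is 110101101100, i.e. 3436 = 2048 + 1024 + 256 + 64 + 32 + 8 + 4.
535^1 ≡ 535 (mod 797)
535^2 ≡ 535^2 = 286225 ≡ 102 (mod 797)
535^4 ≡ 102^2 = 10404 ≡ 43 (mod 797)
535^8 ≡ 43^2 = 1849 ≡ 255 (mod 797)
535^16 ≡ 255^2 = 65025 ≡ 468 (mod 797)
535^32 ≡ 468^2 = 219024 ≡ 646 (mod 797)
535^64 ≡ 646^2 = 417316 ≡ 485 (mod 797)
535^128 ≡ 485^2 = 235225 ≡ 110 (mod 797)
535^256 ≡ 110^2 = 12100 ≡ 145 (mod 797)
535^512 ≡ 145^2 = 21025 ≡ 303 (mod 797)
535^1024 ≡ 303^2 = 91809 ≡ 154 (mod 797)
535^2048 ≡ 154^2 = 23716 ≡ 603 (mod 797)
535^3436 = 535^2048 · 535^1024 · 535^256 · 535^64 · 535^32 · 535^8 · 535^4 ≡ 603 · 154 · 145 · 485 · 646 · 255 · 43 (mod 797).
Accumulate the product:
603 · 154 = 92862 ≡ 410
410 · 145 = 59450 ≡ 472
472 · 485 = 228920 ≡ 181
181 · 646 = 116926 ≡ 564
564 · 255 = 143820 ≡ 360
360 · 43 = 15480 ≡ 337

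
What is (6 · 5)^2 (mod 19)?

6 · 5 = 30 ≡ 11 (mod 19)
(11)^2 ≡ 7 (mod 19)

7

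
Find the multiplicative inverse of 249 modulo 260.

189

260 = 1*249 + 11
249 = 22*11 + 7
11 = 1*7 + 4
7 = 1*4 + 3
4 = 1*3 + 1
3 = 3*1 + 0
gcd(249, 260) = 1, so the inverse exists.
Back-substitute for 1:
1 = 1*4 − 1*3
  = −1*7 + 2*4
  = 2*11 − 3*7
  = −3*249 + 68*11
  = 68*260 − 71*249
So 249⁻¹ ≡ −71 ≡ 189 (mod 260).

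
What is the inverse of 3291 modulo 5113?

Run the extended Euclidean algorithm:
5113 = 1*3291 + 1822
3291 = 1*1822 + 1469
1822 = 1*1469 + 353
1469 = 4*353 + 57
353 = 6*57 + 11
57 = 5*11 + 2
11 = 5*2 + 1
2 = 2*1 + 0
gcd(3291, 5113) = 1, so the inverse exists.
Bézout: 1 = 1501*5113 − 2332*3291.
So 3291⁻¹ ≡ −2332 ≡ 2781 (mod 5113).

2781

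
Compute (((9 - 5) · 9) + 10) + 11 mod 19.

9 - 5 = 4
4 · 9 = 36 ≡ 17 (mod 19)
17 + 10 = 27 ≡ 8 (mod 19)
8 + 11 = 19 ≡ 0 (mod 19)

0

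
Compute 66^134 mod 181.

134 in binary is 10000110, i.e. 134 = 128 + 4 + 2.
66^1 ≡ 66 (mod 181)
66^2 ≡ 66^2 = 4356 ≡ 12 (mod 181)
66^4 ≡ 12^2 = 144 (mod 181)
66^8 ≡ 144^2 = 20736 ≡ 102 (mod 181)
66^16 ≡ 102^2 = 10404 ≡ 87 (mod 181)
66^32 ≡ 87^2 = 7569 ≡ 148 (mod 181)
66^64 ≡ 148^2 = 21904 ≡ 3 (mod 181)
66^128 ≡ 3^2 = 9 (mod 181)
66^134 = 66^128 · 66^4 · 66^2 ≡ 9 · 144 · 12 (mod 181).
Accumulate the product:
9 · 144 = 1296 ≡ 29
29 · 12 = 348 ≡ 167

167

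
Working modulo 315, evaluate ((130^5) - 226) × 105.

0

(130)^5 ≡ 205 (mod 315)
205 - 226 = -21 ≡ 294 (mod 315)
294 × 105 = 30870 ≡ 0 (mod 315)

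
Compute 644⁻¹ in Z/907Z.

Apply the Euclidean algorithm and back-substitute:
907 = 1*644 + 263
644 = 2*263 + 118
263 = 2*118 + 27
118 = 4*27 + 10
27 = 2*10 + 7
10 = 1*7 + 3
7 = 2*3 + 1
3 = 3*1 + 0
gcd(644, 907) = 1, so the inverse exists.
Back-substitute for 1:
1 = 1*7 − 2*3
  = −2*10 + 3*7
  = 3*27 − 8*10
  = −8*118 + 35*27
  = 35*263 − 78*118
  = −78*644 + 191*263
  = 191*907 − 269*644
So 644⁻¹ ≡ −269 ≡ 638 (mod 907).

638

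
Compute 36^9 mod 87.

By square-and-multiply:
9 in binary is 1001, i.e. 9 = 8 + 1.
36^1 ≡ 36 (mod 87)
36^2 ≡ 36^2 = 1296 ≡ 78 (mod 87)
36^4 ≡ 78^2 = 6084 ≡ 81 (mod 87)
36^8 ≡ 81^2 = 6561 ≡ 36 (mod 87)
36^9 = 36^8 * 36^1 ≡ 36 * 36 (mod 87).
36 * 36 = 1296 ≡ 78 (mod 87).

78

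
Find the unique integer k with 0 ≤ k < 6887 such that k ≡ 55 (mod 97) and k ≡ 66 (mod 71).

97⁻¹ mod 71: 97·41 ≡ 1 (mod 71), so 97⁻¹ ≡ 41.
k = 55 + 97·((66 − 55)·41 mod 71) = 55 + 97·25 = 2480.

2480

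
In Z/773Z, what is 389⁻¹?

155

Apply the Euclidean algorithm and back-substitute:
773 = 1*389 + 384
389 = 1*384 + 5
384 = 76*5 + 4
5 = 1*4 + 1
4 = 4*1 + 0
gcd(389, 773) = 1, so the inverse exists.
Back-substitute for 1:
1 = 1*5 − 1*4
  = −1*384 + 77*5
  = 77*389 − 78*384
  = −78*773 + 155*389
So 389⁻¹ ≡ 155 (mod 773).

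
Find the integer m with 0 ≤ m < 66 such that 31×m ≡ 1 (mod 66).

66 = 2·31 + 4
31 = 7·4 + 3
4 = 1·3 + 1
3 = 3·1 + 0
gcd(31, 66) = 1, so the inverse exists.
Bézout: 1 = 8·66 − 17·31.
So 31⁻¹ ≡ −17 ≡ 49 (mod 66).

49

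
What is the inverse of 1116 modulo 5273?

By the extended Euclidean algorithm:
5273 = 4×1116 + 809
1116 = 1×809 + 307
809 = 2×307 + 195
307 = 1×195 + 112
195 = 1×112 + 83
112 = 1×83 + 29
83 = 2×29 + 25
29 = 1×25 + 4
25 = 6×4 + 1
4 = 4×1 + 0
gcd(1116, 5273) = 1, so the inverse exists.
Bézout: 1 = 269×5273 − 1271×1116.
So 1116⁻¹ ≡ −1271 ≡ 4002 (mod 5273).

4002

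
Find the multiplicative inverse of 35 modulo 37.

18

Run the extended Euclidean algorithm:
37 = 1*35 + 2
35 = 17*2 + 1
2 = 2*1 + 0
gcd(35, 37) = 1, so the inverse exists.
Bézout: 1 = −17*37 + 18*35.
So 35⁻¹ ≡ 18 (mod 37).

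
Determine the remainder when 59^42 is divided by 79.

42 in binary is 101010, i.e. 42 = 32 + 8 + 2.
59^1 ≡ 59 (mod 79)
59^2 ≡ 59^2 = 3481 ≡ 5 (mod 79)
59^4 ≡ 5^2 = 25 (mod 79)
59^8 ≡ 25^2 = 625 ≡ 72 (mod 79)
59^16 ≡ 72^2 = 5184 ≡ 49 (mod 79)
59^32 ≡ 49^2 = 2401 ≡ 31 (mod 79)
59^42 = 59^32 * 59^8 * 59^2 ≡ 31 * 72 * 5 (mod 79).
Accumulate the product:
31 * 72 = 2232 ≡ 20
20 * 5 = 100 ≡ 21

21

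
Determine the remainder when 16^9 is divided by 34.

16

Compute successive squares:
16^1 ≡ 16 (mod 34)
16^2 ≡ 16^2 = 256 ≡ 18 (mod 34)
16^4 ≡ 18^2 = 324 ≡ 18 (mod 34)
16^8 ≡ 18^2 = 324 ≡ 18 (mod 34)
16^9 = 16^8 * 16^1 ≡ 18 * 16 (mod 34).
18 * 16 = 288 ≡ 16 (mod 34).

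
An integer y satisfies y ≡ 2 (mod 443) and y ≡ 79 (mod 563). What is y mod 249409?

443⁻¹ mod 563: 443×502 ≡ 1 (mod 563), so 443⁻¹ ≡ 502.
y = 2 + 443×((79 − 2)×502 mod 563) = 2 + 443×370 = 163912.

163912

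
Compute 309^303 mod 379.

57

309^1 ≡ 309 (mod 379)
309^2 ≡ 309^2 = 95481 ≡ 352 (mod 379)
309^4 ≡ 352^2 = 123904 ≡ 350 (mod 379)
309^8 ≡ 350^2 = 122500 ≡ 83 (mod 379)
309^16 ≡ 83^2 = 6889 ≡ 67 (mod 379)
309^32 ≡ 67^2 = 4489 ≡ 320 (mod 379)
309^64 ≡ 320^2 = 102400 ≡ 70 (mod 379)
309^128 ≡ 70^2 = 4900 ≡ 352 (mod 379)
309^256 ≡ 352^2 = 123904 ≡ 350 (mod 379)
309^303 = 309^256 * 309^32 * 309^8 * 309^4 * 309^2 * 309^1 ≡ 350 * 320 * 83 * 350 * 352 * 309 (mod 379).
Accumulate the product:
350 * 320 = 112000 ≡ 195
195 * 83 = 16185 ≡ 267
267 * 350 = 93450 ≡ 216
216 * 352 = 76032 ≡ 232
232 * 309 = 71688 ≡ 57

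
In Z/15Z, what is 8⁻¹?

By the extended Euclidean algorithm:
15 = 1×8 + 7
8 = 1×7 + 1
7 = 7×1 + 0
gcd(8, 15) = 1, so the inverse exists.
Bézout: 1 = −1×15 + 2×8.
So 8⁻¹ ≡ 2 (mod 15).

2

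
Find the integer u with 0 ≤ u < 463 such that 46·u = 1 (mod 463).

By the extended Euclidean algorithm:
463 = 10·46 + 3
46 = 15·3 + 1
3 = 3·1 + 0
gcd(46, 463) = 1, so the inverse exists.
Bézout: 1 = −15·463 + 151·46.
So 46⁻¹ ≡ 151 (mod 463).

151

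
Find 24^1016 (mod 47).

24^1 ≡ 24 (mod 47)
24^2 ≡ 24^2 = 576 ≡ 12 (mod 47)
24^4 ≡ 12^2 = 144 ≡ 3 (mod 47)
24^8 ≡ 3^2 = 9 (mod 47)
24^16 ≡ 9^2 = 81 ≡ 34 (mod 47)
24^32 ≡ 34^2 = 1156 ≡ 28 (mod 47)
24^64 ≡ 28^2 = 784 ≡ 32 (mod 47)
24^128 ≡ 32^2 = 1024 ≡ 37 (mod 47)
24^256 ≡ 37^2 = 1369 ≡ 6 (mod 47)
24^512 ≡ 6^2 = 36 (mod 47)
24^1016 = 24^512 * 24^256 * 24^128 * 24^64 * 24^32 * 24^16 * 24^8 ≡ 36 * 6 * 37 * 32 * 28 * 34 * 9 (mod 47).
Accumulate the product:
36 * 6 = 216 ≡ 28
28 * 37 = 1036 ≡ 2
2 * 32 = 64 ≡ 17
17 * 28 = 476 ≡ 6
6 * 34 = 204 ≡ 16
16 * 9 = 144 ≡ 3

3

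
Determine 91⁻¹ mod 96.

96 = 1·91 + 5
91 = 18·5 + 1
5 = 5·1 + 0
gcd(91, 96) = 1, so the inverse exists.
Back-substitute for 1:
1 = 1·91 − 18·5
  = −18·96 + 19·91
So 91⁻¹ ≡ 19 (mod 96).

19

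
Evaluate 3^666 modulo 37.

1

By square-and-multiply:
666 in binary is 1010011010, i.e. 666 = 512 + 128 + 16 + 8 + 2.
3^1 ≡ 3 (mod 37)
3^2 ≡ 3^2 = 9 (mod 37)
3^4 ≡ 9^2 = 81 ≡ 7 (mod 37)
3^8 ≡ 7^2 = 49 ≡ 12 (mod 37)
3^16 ≡ 12^2 = 144 ≡ 33 (mod 37)
3^32 ≡ 33^2 = 1089 ≡ 16 (mod 37)
3^64 ≡ 16^2 = 256 ≡ 34 (mod 37)
3^128 ≡ 34^2 = 1156 ≡ 9 (mod 37)
3^256 ≡ 9^2 = 81 ≡ 7 (mod 37)
3^512 ≡ 7^2 = 49 ≡ 12 (mod 37)
3^666 = 3^512 × 3^128 × 3^16 × 3^8 × 3^2 ≡ 12 × 9 × 33 × 12 × 9 (mod 37).
Accumulate the product:
12 × 9 = 108 ≡ 34
34 × 33 = 1122 ≡ 12
12 × 12 = 144 ≡ 33
33 × 9 = 297 ≡ 1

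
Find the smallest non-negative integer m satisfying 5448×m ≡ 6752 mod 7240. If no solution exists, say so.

gcd(5448, 7240) = 8, and 8 | 6752, so solutions exist.
Divide through by 8: 681×m ≡ 844 mod 905.
681⁻¹ ≡ 101 (mod 905).
m ≡ 101×844 ≡ 174 (mod 905).
The smallest non-negative solution is m = 174.

174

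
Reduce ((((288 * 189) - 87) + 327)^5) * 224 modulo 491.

288 * 189 = 54432 ≡ 422 (mod 491)
422 - 87 = 335
335 + 327 = 662 ≡ 171 (mod 491)
(171)^5 ≡ 158 (mod 491)
158 * 224 = 35392 ≡ 40 (mod 491)

40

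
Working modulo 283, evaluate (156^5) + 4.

(156)^5 ≡ 58 (mod 283)
58 + 4 = 62

62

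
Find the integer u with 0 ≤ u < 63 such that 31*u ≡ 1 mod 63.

61

63 = 2*31 + 1
31 = 31*1 + 0
gcd(31, 63) = 1, so the inverse exists.
Back-substitute for 1:
1 = 1*63 − 2*31
So 31⁻¹ ≡ −2 ≡ 61 (mod 63).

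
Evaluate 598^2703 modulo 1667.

301

2703 in binary is 101010001111, i.e. 2703 = 2048 + 512 + 128 + 8 + 4 + 2 + 1.
598^1 ≡ 598 (mod 1667)
598^2 ≡ 598^2 = 357604 ≡ 866 (mod 1667)
598^4 ≡ 866^2 = 749956 ≡ 1473 (mod 1667)
598^8 ≡ 1473^2 = 2169729 ≡ 962 (mod 1667)
598^16 ≡ 962^2 = 925444 ≡ 259 (mod 1667)
598^32 ≡ 259^2 = 67081 ≡ 401 (mod 1667)
598^64 ≡ 401^2 = 160801 ≡ 769 (mod 1667)
598^128 ≡ 769^2 = 591361 ≡ 1243 (mod 1667)
598^256 ≡ 1243^2 = 1545049 ≡ 1407 (mod 1667)
598^512 ≡ 1407^2 = 1979649 ≡ 920 (mod 1667)
598^1024 ≡ 920^2 = 846400 ≡ 1231 (mod 1667)
598^2048 ≡ 1231^2 = 1515361 ≡ 58 (mod 1667)
598^2703 = 598^2048 * 598^512 * 598^128 * 598^8 * 598^4 * 598^2 * 598^1 ≡ 58 * 920 * 1243 * 962 * 1473 * 866 * 598 (mod 1667).
Accumulate the product:
58 * 920 = 53360 ≡ 16
16 * 1243 = 19888 ≡ 1551
1551 * 962 = 1492062 ≡ 97
97 * 1473 = 142881 ≡ 1186
1186 * 866 = 1027076 ≡ 204
204 * 598 = 121992 ≡ 301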